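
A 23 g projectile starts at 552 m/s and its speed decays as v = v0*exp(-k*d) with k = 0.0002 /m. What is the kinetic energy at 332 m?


v = v0*exp(-k*d) = 552*exp(-0.0002*332) = 516.538 m/s
E = 0.5*m*v^2 = 0.5*0.023*516.538^2 = 3068 J

3068 J


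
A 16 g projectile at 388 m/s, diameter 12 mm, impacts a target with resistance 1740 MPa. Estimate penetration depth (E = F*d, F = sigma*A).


A = pi*(d/2)^2 = pi*(12/2)^2 = 113.097 mm^2
E = 0.5*m*v^2 = 0.5*0.016*388^2 = 1204.35 J
depth = E/(sigma*A) = 1204.35 J / (1740 MPa * 113.097 mm^2) = 1204.35/(1740 * 113.097) m = 0.00612001 m ≈ 6.12 mm

6.12 mm


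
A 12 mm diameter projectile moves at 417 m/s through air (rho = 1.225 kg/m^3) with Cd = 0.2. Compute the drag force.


A = pi*(d/2)^2 = pi*(12/2000)^2 = 1.13097e-04 m^2
Fd = 0.5*Cd*rho*A*v^2 = 0.5*0.2*1.225*1.13097e-04*417^2 = 2.409 N

2.409 N


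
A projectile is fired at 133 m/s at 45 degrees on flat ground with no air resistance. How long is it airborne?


T = 2*v0*sin(theta)/g = 2*133*sin(45°)/9.81 = 19.17 s

19.17 s


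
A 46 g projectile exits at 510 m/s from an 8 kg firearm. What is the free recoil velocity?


v_recoil = m_p * v_p / m_gun = 0.046 * 510 / 8 = 2.933 m/s

2.933 m/s


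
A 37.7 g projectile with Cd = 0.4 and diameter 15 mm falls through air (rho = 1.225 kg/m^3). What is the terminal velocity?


A = pi*(d/2)^2 = pi*(15/2000)^2 = 1.76715e-04 m^2
vt = sqrt(2mg/(Cd*rho*A)) = sqrt(2*0.0377*9.81/(0.4 * 1.225 * 1.76715e-04)) = 92.42 m/s

92.42 m/s


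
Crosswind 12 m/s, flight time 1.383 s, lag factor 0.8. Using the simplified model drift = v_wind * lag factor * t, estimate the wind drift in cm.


drift = v_wind * lag * t = 12 * 0.8 * 1.383 = 13.2768 m ≈ 1328 cm

1328 cm


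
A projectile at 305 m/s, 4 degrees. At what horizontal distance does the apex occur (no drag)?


R = v0^2*sin(2*theta)/g = 305^2*sin(2*4°)/9.81 = 1319.73 m
apex_dist = R/2 = 1319.73/2 = 659.9 m

659.9 m


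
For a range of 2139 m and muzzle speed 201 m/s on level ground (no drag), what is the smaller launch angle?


sin(2*theta) = R*g/v0^2 = 2139*9.81/201^2 = 0.519383, theta = arcsin(0.519383)/2 = 15.65°

15.65 degrees


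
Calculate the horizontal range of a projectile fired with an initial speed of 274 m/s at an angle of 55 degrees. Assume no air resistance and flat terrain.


R = v0^2 * sin(2*theta) / g = 274^2 * sin(2*55°) / 9.81 = 7191 m

7191 m


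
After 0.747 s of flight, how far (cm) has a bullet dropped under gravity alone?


drop = 0.5*g*t^2 = 0.5*9.81*0.747^2 = 2.73703 m ≈ 273.7 cm

273.7 cm


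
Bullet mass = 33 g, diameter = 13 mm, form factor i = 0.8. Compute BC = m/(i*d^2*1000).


BC = m/(i*d^2*1000) = 33/(0.8 * 13^2 * 1000) = 0.0002441

0.0002441


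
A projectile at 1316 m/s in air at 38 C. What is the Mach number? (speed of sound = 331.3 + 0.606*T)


a = 331.3 + 0.606*(38) = 354.328 m/s
M = v/a = 1316/354.328 = 3.714

3.714


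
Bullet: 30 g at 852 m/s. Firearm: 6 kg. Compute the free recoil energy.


v_r = m_p*v_p/m_gun = 0.03*852/6 = 4.26 m/s, E_r = 0.5*m_gun*v_r^2 = 0.5*6*4.26^2 = 54.44 J

54.44 J


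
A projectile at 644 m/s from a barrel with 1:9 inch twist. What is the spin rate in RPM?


twist_m = 9*0.0254 = 0.2286 m
spin = v/twist = 644/0.2286 = 2817.148 rev/s
RPM = spin*60 = 2817.148*60 ≈ 169029 RPM

169029 RPM


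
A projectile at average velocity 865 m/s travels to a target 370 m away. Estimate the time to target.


t = d/v = 370/865 = 0.4277 s

0.4277 s


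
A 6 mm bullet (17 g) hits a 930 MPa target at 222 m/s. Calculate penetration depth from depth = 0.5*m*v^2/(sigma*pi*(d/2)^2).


A = pi*(d/2)^2 = pi*(6/2)^2 = 28.2743 mm^2
E = 0.5*m*v^2 = 0.5*0.017*222^2 = 418.914 J
depth = E/(sigma*A) = 418.914 J / (930 MPa * 28.2743 mm^2) = 418.914/(930 * 28.2743) m = 0.0159312 m ≈ 15.93 mm

15.93 mm


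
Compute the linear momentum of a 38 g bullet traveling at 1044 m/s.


p = m*v = 0.038*1044 = 39.67 kg·m/s

39.67 kg·m/s


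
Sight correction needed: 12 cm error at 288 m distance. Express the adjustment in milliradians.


1 mrad subtends 1 cm per 10 m of range, so adj = error_cm / (dist_m / 10) = 12 / (288/10) = 0.4167 mrad

0.4167 mrad


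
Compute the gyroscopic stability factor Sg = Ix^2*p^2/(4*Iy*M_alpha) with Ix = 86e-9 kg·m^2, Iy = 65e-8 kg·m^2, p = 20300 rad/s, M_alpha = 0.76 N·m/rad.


Sg = Ix^2 * p^2 / (4 * Iy * M_alpha) = (86e-9)^2 * 20300^2 / (4 * 65e-8 * 0.76) = 1.542

1.542


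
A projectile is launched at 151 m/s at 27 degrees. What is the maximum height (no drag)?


H = (v0*sin(theta))^2 / (2g) = (151*sin(27°))^2 / (2*9.81) = 239.5 m

239.5 m


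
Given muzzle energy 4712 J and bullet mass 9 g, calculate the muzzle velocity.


v = sqrt(2*E/m) = sqrt(2*4712/0.009) = 1023 m/s

1023 m/s


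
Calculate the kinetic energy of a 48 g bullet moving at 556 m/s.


E = 0.5*m*v^2 = 0.5*0.048*556^2 = 7419 J

7419 J


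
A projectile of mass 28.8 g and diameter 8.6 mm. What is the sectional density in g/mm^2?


SD = m/d^2 = 28.8/8.6^2 = 0.3894 g/mm^2

0.3894 g/mm^2


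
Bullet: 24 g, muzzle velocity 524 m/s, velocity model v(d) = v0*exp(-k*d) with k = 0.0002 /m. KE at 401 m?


v = v0*exp(-k*d) = 524*exp(-0.0002*401) = 483.616 m/s
E = 0.5*m*v^2 = 0.5*0.024*483.616^2 = 2807 J

2807 J


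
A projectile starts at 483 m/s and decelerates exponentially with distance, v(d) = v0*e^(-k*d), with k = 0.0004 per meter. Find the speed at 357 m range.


v = v0*exp(-k*d) = 483*exp(-0.0004*357) = 418.7 m/s

418.7 m/s


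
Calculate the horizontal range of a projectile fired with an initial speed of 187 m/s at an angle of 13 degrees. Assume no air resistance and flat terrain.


R = v0^2 * sin(2*theta) / g = 187^2 * sin(2*13°) / 9.81 = 1563 m

1563 m


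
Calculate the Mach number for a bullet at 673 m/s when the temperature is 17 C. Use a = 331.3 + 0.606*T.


a = 331.3 + 0.606*(17) = 341.602 m/s
M = v/a = 673/341.602 = 1.97

1.97


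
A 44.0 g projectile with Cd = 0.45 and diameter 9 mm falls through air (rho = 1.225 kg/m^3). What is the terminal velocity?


A = pi*(d/2)^2 = pi*(9/2000)^2 = 6.36173e-05 m^2
vt = sqrt(2mg/(Cd*rho*A)) = sqrt(2*0.044*9.81/(0.45 * 1.225 * 6.36173e-05)) = 156.9 m/s

156.9 m/s


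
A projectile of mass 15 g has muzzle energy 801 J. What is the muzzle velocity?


v = sqrt(2*E/m) = sqrt(2*801/0.015) = 326.8 m/s

326.8 m/s


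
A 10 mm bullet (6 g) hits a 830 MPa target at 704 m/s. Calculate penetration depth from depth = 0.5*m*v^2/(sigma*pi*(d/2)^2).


A = pi*(d/2)^2 = pi*(10/2)^2 = 78.5398 mm^2
E = 0.5*m*v^2 = 0.5*0.006*704^2 = 1486.85 J
depth = E/(sigma*A) = 1486.85 J / (830 MPa * 78.5398 mm^2) = 1486.85/(830 * 78.5398) m = 0.0228086 m ≈ 22.81 mm

22.81 mm


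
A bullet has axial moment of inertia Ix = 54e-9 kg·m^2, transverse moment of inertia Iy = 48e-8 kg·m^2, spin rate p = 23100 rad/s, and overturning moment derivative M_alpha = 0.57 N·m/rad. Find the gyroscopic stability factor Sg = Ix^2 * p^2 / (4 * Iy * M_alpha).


Sg = Ix^2 * p^2 / (4 * Iy * M_alpha) = (54e-9)^2 * 23100^2 / (4 * 48e-8 * 0.57) = 1.422

1.422


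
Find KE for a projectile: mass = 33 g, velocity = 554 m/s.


E = 0.5*m*v^2 = 0.5*0.033*554^2 = 5064 J

5064 J


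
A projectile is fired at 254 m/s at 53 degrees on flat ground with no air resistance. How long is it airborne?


T = 2*v0*sin(theta)/g = 2*254*sin(53°)/9.81 = 41.36 s

41.36 s


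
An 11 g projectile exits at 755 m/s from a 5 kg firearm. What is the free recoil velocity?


v_recoil = m_p * v_p / m_gun = 0.011 * 755 / 5 = 1.661 m/s

1.661 m/s


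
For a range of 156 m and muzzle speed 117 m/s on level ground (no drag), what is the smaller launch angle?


sin(2*theta) = R*g/v0^2 = 156*9.81/117^2 = 0.111795, theta = arcsin(0.111795)/2 = 3.209°

3.209 degrees


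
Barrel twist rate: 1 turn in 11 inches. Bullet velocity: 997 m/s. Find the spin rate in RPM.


twist_m = 11*0.0254 = 0.2794 m
spin = v/twist = 997/0.2794 = 3568.361 rev/s
RPM = spin*60 = 3568.361*60 ≈ 214102 RPM

214102 RPM


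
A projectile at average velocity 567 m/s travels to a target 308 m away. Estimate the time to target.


t = d/v = 308/567 = 0.5432 s

0.5432 s


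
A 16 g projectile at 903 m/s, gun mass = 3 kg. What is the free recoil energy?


v_r = m_p*v_p/m_gun = 0.016*903/3 = 4.816 m/s, E_r = 0.5*m_gun*v_r^2 = 0.5*3*4.816^2 = 34.79 J

34.79 J


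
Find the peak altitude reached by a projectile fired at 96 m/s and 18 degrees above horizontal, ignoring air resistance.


H = (v0*sin(theta))^2 / (2g) = (96*sin(18°))^2 / (2*9.81) = 44.85 m

44.85 m


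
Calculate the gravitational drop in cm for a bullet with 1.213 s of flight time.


drop = 0.5*g*t^2 = 0.5*9.81*1.213^2 = 7.21706 m ≈ 721.7 cm

721.7 cm


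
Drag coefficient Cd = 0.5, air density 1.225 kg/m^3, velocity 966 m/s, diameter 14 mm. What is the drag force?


A = pi*(d/2)^2 = pi*(14/2000)^2 = 1.53938e-04 m^2
Fd = 0.5*Cd*rho*A*v^2 = 0.5*0.5*1.225*1.53938e-04*966^2 = 43.99 N

43.99 N


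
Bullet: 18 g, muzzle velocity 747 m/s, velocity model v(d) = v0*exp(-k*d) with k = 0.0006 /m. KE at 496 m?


v = v0*exp(-k*d) = 747*exp(-0.0006*496) = 554.721 m/s
E = 0.5*m*v^2 = 0.5*0.018*554.721^2 = 2769 J

2769 J


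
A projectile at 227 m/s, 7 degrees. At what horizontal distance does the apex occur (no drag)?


R = v0^2*sin(2*theta)/g = 227^2*sin(2*7°)/9.81 = 1270.74 m
apex_dist = R/2 = 1270.74/2 = 635.4 m

635.4 m


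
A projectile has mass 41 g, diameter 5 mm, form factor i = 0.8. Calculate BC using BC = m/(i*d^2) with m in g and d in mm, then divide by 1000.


BC = m/(i*d^2*1000) = 41/(0.8 * 5^2 * 1000) = 0.00205

0.00205


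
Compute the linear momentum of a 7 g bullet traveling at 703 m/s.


p = m*v = 0.007*703 = 4.921 kg·m/s

4.921 kg·m/s


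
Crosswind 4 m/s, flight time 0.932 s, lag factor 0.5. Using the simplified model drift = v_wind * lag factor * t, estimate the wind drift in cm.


drift = v_wind * lag * t = 4 * 0.5 * 0.932 = 1.864 m ≈ 186.4 cm

186.4 cm


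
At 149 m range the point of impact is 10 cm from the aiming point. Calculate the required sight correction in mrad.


1 mrad subtends 1 cm per 10 m of range, so adj = error_cm / (dist_m / 10) = 10 / (149/10) = 0.6711 mrad

0.6711 mrad


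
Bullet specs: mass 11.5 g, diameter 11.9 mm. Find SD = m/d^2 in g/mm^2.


SD = m/d^2 = 11.5/11.9^2 = 0.08121 g/mm^2

0.08121 g/mm^2


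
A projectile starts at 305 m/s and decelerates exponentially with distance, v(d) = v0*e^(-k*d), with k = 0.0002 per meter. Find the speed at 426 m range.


v = v0*exp(-k*d) = 305*exp(-0.0002*426) = 280.1 m/s

280.1 m/s


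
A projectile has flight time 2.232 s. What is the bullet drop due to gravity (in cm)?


drop = 0.5*g*t^2 = 0.5*9.81*2.232^2 = 24.4358 m ≈ 2444 cm

2444 cm


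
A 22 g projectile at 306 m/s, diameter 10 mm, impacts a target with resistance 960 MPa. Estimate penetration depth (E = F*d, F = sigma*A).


A = pi*(d/2)^2 = pi*(10/2)^2 = 78.5398 mm^2
E = 0.5*m*v^2 = 0.5*0.022*306^2 = 1030 J
depth = E/(sigma*A) = 1030 J / (960 MPa * 78.5398 mm^2) = 1030/(960 * 78.5398) m = 0.0136607 m ≈ 13.66 mm

13.66 mm


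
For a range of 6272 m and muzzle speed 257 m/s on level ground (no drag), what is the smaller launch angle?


sin(2*theta) = R*g/v0^2 = 6272*9.81/257^2 = 0.931556, theta = arcsin(0.931556)/2 = 34.34°

34.34 degrees


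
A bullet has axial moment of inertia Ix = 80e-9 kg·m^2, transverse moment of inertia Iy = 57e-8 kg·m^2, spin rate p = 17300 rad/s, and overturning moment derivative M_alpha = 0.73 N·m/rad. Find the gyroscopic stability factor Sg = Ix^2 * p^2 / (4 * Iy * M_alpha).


Sg = Ix^2 * p^2 / (4 * Iy * M_alpha) = (80e-9)^2 * 17300^2 / (4 * 57e-8 * 0.73) = 1.151

1.151


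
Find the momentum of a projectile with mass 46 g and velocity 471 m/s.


p = m*v = 0.046*471 = 21.67 kg·m/s

21.67 kg·m/s


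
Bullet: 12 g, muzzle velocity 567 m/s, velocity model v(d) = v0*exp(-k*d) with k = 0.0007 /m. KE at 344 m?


v = v0*exp(-k*d) = 567*exp(-0.0007*344) = 445.661 m/s
E = 0.5*m*v^2 = 0.5*0.012*445.661^2 = 1192 J

1192 J


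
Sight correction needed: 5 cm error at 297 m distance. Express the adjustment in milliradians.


1 mrad subtends 1 cm per 10 m of range, so adj = error_cm / (dist_m / 10) = 5 / (297/10) = 0.1684 mrad

0.1684 mrad


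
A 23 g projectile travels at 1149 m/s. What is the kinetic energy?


E = 0.5*m*v^2 = 0.5*0.023*1149^2 = 15182 J

15182 J


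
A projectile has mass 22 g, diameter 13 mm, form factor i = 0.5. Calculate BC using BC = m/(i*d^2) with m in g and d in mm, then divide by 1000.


BC = m/(i*d^2*1000) = 22/(0.5 * 13^2 * 1000) = 0.0002604

0.0002604


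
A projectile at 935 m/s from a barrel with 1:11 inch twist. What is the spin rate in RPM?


twist_m = 11*0.0254 = 0.2794 m
spin = v/twist = 935/0.2794 = 3346.457 rev/s
RPM = spin*60 = 3346.457*60 ≈ 200787 RPM

200787 RPM


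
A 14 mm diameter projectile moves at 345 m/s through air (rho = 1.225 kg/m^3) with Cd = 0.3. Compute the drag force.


A = pi*(d/2)^2 = pi*(14/2000)^2 = 1.53938e-04 m^2
Fd = 0.5*Cd*rho*A*v^2 = 0.5*0.3*1.225*1.53938e-04*345^2 = 3.367 N

3.367 N


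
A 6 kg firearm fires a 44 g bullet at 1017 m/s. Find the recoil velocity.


v_recoil = m_p * v_p / m_gun = 0.044 * 1017 / 6 = 7.458 m/s

7.458 m/s


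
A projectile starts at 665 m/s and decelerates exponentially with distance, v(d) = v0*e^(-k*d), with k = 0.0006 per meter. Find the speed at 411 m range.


v = v0*exp(-k*d) = 665*exp(-0.0006*411) = 519.7 m/s

519.7 m/s


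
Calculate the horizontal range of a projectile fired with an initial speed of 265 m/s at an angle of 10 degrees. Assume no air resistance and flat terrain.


R = v0^2 * sin(2*theta) / g = 265^2 * sin(2*10°) / 9.81 = 2448 m

2448 m


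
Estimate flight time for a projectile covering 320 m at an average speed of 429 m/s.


t = d/v = 320/429 = 0.7459 s

0.7459 s


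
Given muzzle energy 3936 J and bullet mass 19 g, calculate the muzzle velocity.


v = sqrt(2*E/m) = sqrt(2*3936/0.019) = 643.7 m/s

643.7 m/s


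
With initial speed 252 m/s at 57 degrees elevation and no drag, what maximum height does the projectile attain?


H = (v0*sin(theta))^2 / (2g) = (252*sin(57°))^2 / (2*9.81) = 2277 m

2277 m


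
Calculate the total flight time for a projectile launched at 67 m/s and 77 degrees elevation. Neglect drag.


T = 2*v0*sin(theta)/g = 2*67*sin(77°)/9.81 = 13.31 s

13.31 s


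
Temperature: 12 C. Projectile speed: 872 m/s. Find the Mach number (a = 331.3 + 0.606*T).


a = 331.3 + 0.606*(12) = 338.572 m/s
M = v/a = 872/338.572 = 2.576

2.576


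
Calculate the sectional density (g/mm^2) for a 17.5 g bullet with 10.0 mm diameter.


SD = m/d^2 = 17.5/10.0^2 = 0.175 g/mm^2

0.175 g/mm^2


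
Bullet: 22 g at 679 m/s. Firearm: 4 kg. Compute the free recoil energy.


v_r = m_p*v_p/m_gun = 0.022*679/4 = 3.7345 m/s, E_r = 0.5*m_gun*v_r^2 = 0.5*4*3.7345^2 = 27.89 J

27.89 J


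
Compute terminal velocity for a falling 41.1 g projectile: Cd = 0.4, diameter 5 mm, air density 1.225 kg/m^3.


A = pi*(d/2)^2 = pi*(5/2000)^2 = 1.96350e-05 m^2
vt = sqrt(2mg/(Cd*rho*A)) = sqrt(2*0.0411*9.81/(0.4 * 1.225 * 1.96350e-05)) = 289.5 m/s

289.5 m/s


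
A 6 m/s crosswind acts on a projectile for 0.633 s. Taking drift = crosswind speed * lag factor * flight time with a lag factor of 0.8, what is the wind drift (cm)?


drift = v_wind * lag * t = 6 * 0.8 * 0.633 = 3.0384 m ≈ 303.8 cm

303.8 cm


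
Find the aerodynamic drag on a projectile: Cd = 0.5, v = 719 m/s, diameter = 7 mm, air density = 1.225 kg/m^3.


A = pi*(d/2)^2 = pi*(7/2000)^2 = 3.84845e-05 m^2
Fd = 0.5*Cd*rho*A*v^2 = 0.5*0.5*1.225*3.84845e-05*719^2 = 6.093 N

6.093 N


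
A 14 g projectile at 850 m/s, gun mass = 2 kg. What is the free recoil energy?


v_r = m_p*v_p/m_gun = 0.014*850/2 = 5.95 m/s, E_r = 0.5*m_gun*v_r^2 = 0.5*2*5.95^2 = 35.4 J

35.4 J


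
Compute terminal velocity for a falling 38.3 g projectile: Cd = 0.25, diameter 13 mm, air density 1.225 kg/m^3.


A = pi*(d/2)^2 = pi*(13/2000)^2 = 1.32732e-04 m^2
vt = sqrt(2mg/(Cd*rho*A)) = sqrt(2*0.0383*9.81/(0.25 * 1.225 * 1.32732e-04)) = 136 m/s

136 m/s


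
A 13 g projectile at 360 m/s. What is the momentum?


p = m*v = 0.013*360 = 4.68 kg·m/s

4.68 kg·m/s


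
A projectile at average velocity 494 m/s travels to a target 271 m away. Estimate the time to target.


t = d/v = 271/494 = 0.5486 s

0.5486 s


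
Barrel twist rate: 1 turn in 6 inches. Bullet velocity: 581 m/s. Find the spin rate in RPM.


twist_m = 6*0.0254 = 0.1524 m
spin = v/twist = 581/0.1524 = 3812.336 rev/s
RPM = spin*60 = 3812.336*60 ≈ 228740 RPM

228740 RPM


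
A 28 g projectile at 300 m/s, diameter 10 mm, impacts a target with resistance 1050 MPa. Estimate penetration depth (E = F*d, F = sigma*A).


A = pi*(d/2)^2 = pi*(10/2)^2 = 78.5398 mm^2
E = 0.5*m*v^2 = 0.5*0.028*300^2 = 1260 J
depth = E/(sigma*A) = 1260 J / (1050 MPa * 78.5398 mm^2) = 1260/(1050 * 78.5398) m = 0.0152789 m ≈ 15.28 mm

15.28 mm


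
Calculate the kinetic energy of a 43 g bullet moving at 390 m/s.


E = 0.5*m*v^2 = 0.5*0.043*390^2 = 3270 J

3270 J


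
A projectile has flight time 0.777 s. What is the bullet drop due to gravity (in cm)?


drop = 0.5*g*t^2 = 0.5*9.81*0.777^2 = 2.96129 m ≈ 296.1 cm

296.1 cm


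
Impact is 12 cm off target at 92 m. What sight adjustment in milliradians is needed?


1 mrad subtends 1 cm per 10 m of range, so adj = error_cm / (dist_m / 10) = 12 / (92/10) = 1.304 mrad

1.304 mrad


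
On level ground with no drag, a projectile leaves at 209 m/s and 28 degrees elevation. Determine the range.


R = v0^2 * sin(2*theta) / g = 209^2 * sin(2*28°) / 9.81 = 3691 m

3691 m


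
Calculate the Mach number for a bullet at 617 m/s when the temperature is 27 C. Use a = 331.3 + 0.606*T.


a = 331.3 + 0.606*(27) = 347.662 m/s
M = v/a = 617/347.662 = 1.775

1.775


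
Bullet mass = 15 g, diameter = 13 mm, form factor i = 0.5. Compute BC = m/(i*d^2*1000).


BC = m/(i*d^2*1000) = 15/(0.5 * 13^2 * 1000) = 0.0001775

0.0001775


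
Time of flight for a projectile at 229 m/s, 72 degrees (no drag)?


T = 2*v0*sin(theta)/g = 2*229*sin(72°)/9.81 = 44.4 s

44.4 s


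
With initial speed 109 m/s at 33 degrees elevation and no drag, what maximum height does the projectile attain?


H = (v0*sin(theta))^2 / (2g) = (109*sin(33°))^2 / (2*9.81) = 179.6 m

179.6 m


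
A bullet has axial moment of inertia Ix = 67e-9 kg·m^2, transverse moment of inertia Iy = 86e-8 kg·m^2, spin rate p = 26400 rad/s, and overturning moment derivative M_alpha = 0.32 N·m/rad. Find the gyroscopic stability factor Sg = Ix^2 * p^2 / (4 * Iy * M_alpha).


Sg = Ix^2 * p^2 / (4 * Iy * M_alpha) = (67e-9)^2 * 26400^2 / (4 * 86e-8 * 0.32) = 2.842

2.842


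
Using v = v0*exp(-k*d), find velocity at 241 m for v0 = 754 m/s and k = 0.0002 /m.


v = v0*exp(-k*d) = 754*exp(-0.0002*241) = 718.5 m/s

718.5 m/s


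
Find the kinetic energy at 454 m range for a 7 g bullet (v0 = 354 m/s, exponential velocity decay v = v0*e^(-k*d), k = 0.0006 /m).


v = v0*exp(-k*d) = 354*exp(-0.0006*454) = 269.589 m/s
E = 0.5*m*v^2 = 0.5*0.007*269.589^2 = 254.4 J

254.4 J


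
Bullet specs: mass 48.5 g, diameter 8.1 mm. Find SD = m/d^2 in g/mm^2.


SD = m/d^2 = 48.5/8.1^2 = 0.7392 g/mm^2

0.7392 g/mm^2


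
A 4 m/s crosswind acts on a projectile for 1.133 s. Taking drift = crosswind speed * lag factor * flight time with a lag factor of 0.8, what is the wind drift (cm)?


drift = v_wind * lag * t = 4 * 0.8 * 1.133 = 3.6256 m ≈ 362.6 cm

362.6 cm


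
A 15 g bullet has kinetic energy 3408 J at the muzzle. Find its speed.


v = sqrt(2*E/m) = sqrt(2*3408/0.015) = 674.1 m/s

674.1 m/s


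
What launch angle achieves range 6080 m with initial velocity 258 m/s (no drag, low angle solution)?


sin(2*theta) = R*g/v0^2 = 6080*9.81/258^2 = 0.896052, theta = arcsin(0.896052)/2 = 31.82°

31.82 degrees


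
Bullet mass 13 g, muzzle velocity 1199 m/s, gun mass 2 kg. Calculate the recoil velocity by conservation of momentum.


v_recoil = m_p * v_p / m_gun = 0.013 * 1199 / 2 = 7.793 m/s

7.793 m/s


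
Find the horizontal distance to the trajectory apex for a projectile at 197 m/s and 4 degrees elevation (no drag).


R = v0^2*sin(2*theta)/g = 197^2*sin(2*4°)/9.81 = 550.578 m
apex_dist = R/2 = 550.578/2 = 275.3 m

275.3 m


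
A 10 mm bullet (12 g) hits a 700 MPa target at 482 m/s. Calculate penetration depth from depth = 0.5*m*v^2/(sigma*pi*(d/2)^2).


A = pi*(d/2)^2 = pi*(10/2)^2 = 78.5398 mm^2
E = 0.5*m*v^2 = 0.5*0.012*482^2 = 1393.94 J
depth = E/(sigma*A) = 1393.94 J / (700 MPa * 78.5398 mm^2) = 1393.94/(700 * 78.5398) m = 0.0253546 m ≈ 25.35 mm

25.35 mm


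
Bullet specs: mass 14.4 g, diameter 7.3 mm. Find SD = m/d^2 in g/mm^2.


SD = m/d^2 = 14.4/7.3^2 = 0.2702 g/mm^2

0.2702 g/mm^2


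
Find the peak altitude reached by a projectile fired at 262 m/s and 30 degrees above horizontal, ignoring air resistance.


H = (v0*sin(theta))^2 / (2g) = (262*sin(30°))^2 / (2*9.81) = 874.7 m

874.7 m


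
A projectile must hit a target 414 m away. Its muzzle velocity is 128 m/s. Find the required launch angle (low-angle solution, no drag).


sin(2*theta) = R*g/v0^2 = 414*9.81/128^2 = 0.247885, theta = arcsin(0.247885)/2 = 7.176°

7.176 degrees


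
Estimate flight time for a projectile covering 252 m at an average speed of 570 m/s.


t = d/v = 252/570 = 0.4421 s

0.4421 s


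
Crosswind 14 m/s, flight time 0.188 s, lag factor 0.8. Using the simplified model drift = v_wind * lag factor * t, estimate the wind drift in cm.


drift = v_wind * lag * t = 14 * 0.8 * 0.188 = 2.1056 m ≈ 210.6 cm

210.6 cm


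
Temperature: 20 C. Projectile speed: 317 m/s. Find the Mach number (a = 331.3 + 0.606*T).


a = 331.3 + 0.606*(20) = 343.42 m/s
M = v/a = 317/343.42 = 0.9231

0.9231


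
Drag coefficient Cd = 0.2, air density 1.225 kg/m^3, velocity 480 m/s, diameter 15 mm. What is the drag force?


A = pi*(d/2)^2 = pi*(15/2000)^2 = 1.76715e-04 m^2
Fd = 0.5*Cd*rho*A*v^2 = 0.5*0.2*1.225*1.76715e-04*480^2 = 4.988 N

4.988 N


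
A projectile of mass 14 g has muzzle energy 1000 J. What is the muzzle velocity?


v = sqrt(2*E/m) = sqrt(2*1000/0.014) = 378 m/s

378 m/s


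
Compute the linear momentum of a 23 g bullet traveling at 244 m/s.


p = m*v = 0.023*244 = 5.612 kg·m/s

5.612 kg·m/s


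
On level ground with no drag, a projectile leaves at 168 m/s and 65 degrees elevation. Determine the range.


R = v0^2 * sin(2*theta) / g = 168^2 * sin(2*65°) / 9.81 = 2204 m

2204 m


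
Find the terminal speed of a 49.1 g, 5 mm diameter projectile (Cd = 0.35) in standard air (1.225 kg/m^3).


A = pi*(d/2)^2 = pi*(5/2000)^2 = 1.96350e-05 m^2
vt = sqrt(2mg/(Cd*rho*A)) = sqrt(2*0.0491*9.81/(0.35 * 1.225 * 1.96350e-05)) = 338.3 m/s

338.3 m/s


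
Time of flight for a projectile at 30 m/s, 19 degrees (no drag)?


T = 2*v0*sin(theta)/g = 2*30*sin(19°)/9.81 = 1.991 s

1.991 s


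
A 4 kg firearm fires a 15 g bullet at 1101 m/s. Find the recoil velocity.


v_recoil = m_p * v_p / m_gun = 0.015 * 1101 / 4 = 4.129 m/s

4.129 m/s


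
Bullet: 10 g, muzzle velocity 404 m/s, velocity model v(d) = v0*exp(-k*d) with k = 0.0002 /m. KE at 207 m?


v = v0*exp(-k*d) = 404*exp(-0.0002*207) = 387.616 m/s
E = 0.5*m*v^2 = 0.5*0.01*387.616^2 = 751.2 J

751.2 J


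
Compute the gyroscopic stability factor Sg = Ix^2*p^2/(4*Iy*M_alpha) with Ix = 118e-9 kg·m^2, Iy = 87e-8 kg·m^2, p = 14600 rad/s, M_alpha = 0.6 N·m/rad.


Sg = Ix^2 * p^2 / (4 * Iy * M_alpha) = (118e-9)^2 * 14600^2 / (4 * 87e-8 * 0.6) = 1.421

1.421


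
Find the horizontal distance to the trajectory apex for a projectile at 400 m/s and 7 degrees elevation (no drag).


R = v0^2*sin(2*theta)/g = 400^2*sin(2*7°)/9.81 = 3945.72 m
apex_dist = R/2 = 3945.72/2 = 1973 m

1973 m


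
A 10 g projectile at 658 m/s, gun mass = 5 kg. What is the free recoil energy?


v_r = m_p*v_p/m_gun = 0.01*658/5 = 1.316 m/s, E_r = 0.5*m_gun*v_r^2 = 0.5*5*1.316^2 = 4.33 J

4.33 J


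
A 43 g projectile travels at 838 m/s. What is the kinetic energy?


E = 0.5*m*v^2 = 0.5*0.043*838^2 = 15098 J

15098 J


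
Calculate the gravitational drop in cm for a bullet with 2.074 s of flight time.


drop = 0.5*g*t^2 = 0.5*9.81*2.074^2 = 21.0987 m ≈ 2110 cm

2110 cm


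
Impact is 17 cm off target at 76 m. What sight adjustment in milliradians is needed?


1 mrad subtends 1 cm per 10 m of range, so adj = error_cm / (dist_m / 10) = 17 / (76/10) = 2.237 mrad

2.237 mrad


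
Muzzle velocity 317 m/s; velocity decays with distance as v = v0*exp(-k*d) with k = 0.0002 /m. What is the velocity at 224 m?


v = v0*exp(-k*d) = 317*exp(-0.0002*224) = 303.1 m/s

303.1 m/s


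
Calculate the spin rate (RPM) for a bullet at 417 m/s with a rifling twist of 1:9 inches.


twist_m = 9*0.0254 = 0.2286 m
spin = v/twist = 417/0.2286 = 1824.147 rev/s
RPM = spin*60 = 1824.147*60 ≈ 109449 RPM

109449 RPM


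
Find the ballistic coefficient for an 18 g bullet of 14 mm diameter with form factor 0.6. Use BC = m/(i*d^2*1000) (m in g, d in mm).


BC = m/(i*d^2*1000) = 18/(0.6 * 14^2 * 1000) = 0.0001531

0.0001531


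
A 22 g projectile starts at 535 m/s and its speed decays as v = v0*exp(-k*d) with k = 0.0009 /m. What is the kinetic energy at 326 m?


v = v0*exp(-k*d) = 535*exp(-0.0009*326) = 398.962 m/s
E = 0.5*m*v^2 = 0.5*0.022*398.962^2 = 1751 J

1751 J


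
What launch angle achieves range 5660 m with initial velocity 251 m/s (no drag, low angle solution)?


sin(2*theta) = R*g/v0^2 = 5660*9.81/251^2 = 0.881329, theta = arcsin(0.881329)/2 = 30.9°

30.9 degrees


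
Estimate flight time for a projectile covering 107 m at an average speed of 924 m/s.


t = d/v = 107/924 = 0.1158 s

0.1158 s


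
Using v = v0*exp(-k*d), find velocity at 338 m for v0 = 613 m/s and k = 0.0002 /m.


v = v0*exp(-k*d) = 613*exp(-0.0002*338) = 572.9 m/s

572.9 m/s


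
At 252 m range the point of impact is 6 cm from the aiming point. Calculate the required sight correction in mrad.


1 mrad subtends 1 cm per 10 m of range, so adj = error_cm / (dist_m / 10) = 6 / (252/10) = 0.2381 mrad

0.2381 mrad


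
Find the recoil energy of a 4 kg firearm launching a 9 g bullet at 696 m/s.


v_r = m_p*v_p/m_gun = 0.009*696/4 = 1.566 m/s, E_r = 0.5*m_gun*v_r^2 = 0.5*4*1.566^2 = 4.905 J

4.905 J


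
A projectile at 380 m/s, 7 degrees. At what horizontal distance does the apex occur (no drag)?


R = v0^2*sin(2*theta)/g = 380^2*sin(2*7°)/9.81 = 3561.01 m
apex_dist = R/2 = 3561.01/2 = 1781 m

1781 m


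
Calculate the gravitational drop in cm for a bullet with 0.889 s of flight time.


drop = 0.5*g*t^2 = 0.5*9.81*0.889^2 = 3.87652 m ≈ 387.7 cm

387.7 cm


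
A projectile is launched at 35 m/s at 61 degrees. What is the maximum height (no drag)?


H = (v0*sin(theta))^2 / (2g) = (35*sin(61°))^2 / (2*9.81) = 47.76 m

47.76 m


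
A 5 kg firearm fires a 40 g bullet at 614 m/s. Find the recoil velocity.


v_recoil = m_p * v_p / m_gun = 0.04 * 614 / 5 = 4.912 m/s

4.912 m/s


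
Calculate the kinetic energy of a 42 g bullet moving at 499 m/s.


E = 0.5*m*v^2 = 0.5*0.042*499^2 = 5229 J

5229 J


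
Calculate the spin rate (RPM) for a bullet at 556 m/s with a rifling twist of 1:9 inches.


twist_m = 9*0.0254 = 0.2286 m
spin = v/twist = 556/0.2286 = 2432.196 rev/s
RPM = spin*60 = 2432.196*60 ≈ 145932 RPM

145932 RPM


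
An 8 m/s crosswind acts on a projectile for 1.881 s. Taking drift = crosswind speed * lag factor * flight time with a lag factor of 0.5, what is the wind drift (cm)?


drift = v_wind * lag * t = 8 * 0.5 * 1.881 = 7.524 m ≈ 752.4 cm

752.4 cm


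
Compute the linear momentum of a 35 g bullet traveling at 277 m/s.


p = m*v = 0.035*277 = 9.695 kg·m/s

9.695 kg·m/s


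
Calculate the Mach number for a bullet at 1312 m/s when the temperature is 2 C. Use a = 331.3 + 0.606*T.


a = 331.3 + 0.606*(2) = 332.512 m/s
M = v/a = 1312/332.512 = 3.946

3.946


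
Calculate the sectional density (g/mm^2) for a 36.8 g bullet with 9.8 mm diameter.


SD = m/d^2 = 36.8/9.8^2 = 0.3832 g/mm^2

0.3832 g/mm^2


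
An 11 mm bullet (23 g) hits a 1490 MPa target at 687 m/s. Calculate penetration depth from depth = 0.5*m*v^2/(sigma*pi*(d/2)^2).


A = pi*(d/2)^2 = pi*(11/2)^2 = 95.0332 mm^2
E = 0.5*m*v^2 = 0.5*0.023*687^2 = 5427.64 J
depth = E/(sigma*A) = 5427.64 J / (1490 MPa * 95.0332 mm^2) = 5427.64/(1490 * 95.0332) m = 0.038331 m ≈ 38.33 mm

38.33 mm


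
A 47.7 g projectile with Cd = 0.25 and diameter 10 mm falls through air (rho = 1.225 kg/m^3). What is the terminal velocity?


A = pi*(d/2)^2 = pi*(10/2000)^2 = 7.85398e-05 m^2
vt = sqrt(2mg/(Cd*rho*A)) = sqrt(2*0.0477*9.81/(0.25 * 1.225 * 7.85398e-05)) = 197.3 m/s

197.3 m/s


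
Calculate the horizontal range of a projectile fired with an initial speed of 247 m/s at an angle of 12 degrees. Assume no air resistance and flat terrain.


R = v0^2 * sin(2*theta) / g = 247^2 * sin(2*12°) / 9.81 = 2530 m

2530 m


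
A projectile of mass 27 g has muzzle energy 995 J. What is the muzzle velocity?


v = sqrt(2*E/m) = sqrt(2*995/0.027) = 271.5 m/s

271.5 m/s


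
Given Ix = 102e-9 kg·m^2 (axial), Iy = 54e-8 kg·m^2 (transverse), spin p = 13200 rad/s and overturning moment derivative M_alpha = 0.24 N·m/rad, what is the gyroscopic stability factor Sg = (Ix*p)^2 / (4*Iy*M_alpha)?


Sg = Ix^2 * p^2 / (4 * Iy * M_alpha) = (102e-9)^2 * 13200^2 / (4 * 54e-8 * 0.24) = 3.497

3.497


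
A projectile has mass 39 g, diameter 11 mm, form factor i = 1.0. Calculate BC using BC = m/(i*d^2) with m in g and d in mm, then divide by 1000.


BC = m/(i*d^2*1000) = 39/(1.0 * 11^2 * 1000) = 0.0003223

0.0003223


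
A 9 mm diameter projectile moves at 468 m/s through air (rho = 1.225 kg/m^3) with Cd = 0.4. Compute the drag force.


A = pi*(d/2)^2 = pi*(9/2000)^2 = 6.36173e-05 m^2
Fd = 0.5*Cd*rho*A*v^2 = 0.5*0.4*1.225*6.36173e-05*468^2 = 3.414 N

3.414 N


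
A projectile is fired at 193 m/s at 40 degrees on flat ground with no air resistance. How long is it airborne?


T = 2*v0*sin(theta)/g = 2*193*sin(40°)/9.81 = 25.29 s

25.29 s


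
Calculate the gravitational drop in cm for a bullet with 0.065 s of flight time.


drop = 0.5*g*t^2 = 0.5*9.81*0.065^2 = 0.0207236 m ≈ 2.072 cm

2.072 cm


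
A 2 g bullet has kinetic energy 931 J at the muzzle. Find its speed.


v = sqrt(2*E/m) = sqrt(2*931/0.002) = 964.9 m/s

964.9 m/s


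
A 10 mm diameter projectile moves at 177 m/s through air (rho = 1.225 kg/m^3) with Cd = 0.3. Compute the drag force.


A = pi*(d/2)^2 = pi*(10/2000)^2 = 7.85398e-05 m^2
Fd = 0.5*Cd*rho*A*v^2 = 0.5*0.3*1.225*7.85398e-05*177^2 = 0.4521 N

0.4521 N


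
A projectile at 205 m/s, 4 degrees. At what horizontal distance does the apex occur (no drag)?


R = v0^2*sin(2*theta)/g = 205^2*sin(2*4°)/9.81 = 596.203 m
apex_dist = R/2 = 596.203/2 = 298.1 m

298.1 m


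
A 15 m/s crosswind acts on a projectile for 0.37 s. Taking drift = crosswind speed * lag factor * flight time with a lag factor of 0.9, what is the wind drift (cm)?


drift = v_wind * lag * t = 15 * 0.9 * 0.37 = 4.995 m ≈ 499.5 cm

499.5 cm


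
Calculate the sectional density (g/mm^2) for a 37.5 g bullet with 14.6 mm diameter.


SD = m/d^2 = 37.5/14.6^2 = 0.1759 g/mm^2

0.1759 g/mm^2


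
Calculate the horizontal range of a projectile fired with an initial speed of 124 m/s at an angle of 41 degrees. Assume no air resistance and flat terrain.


R = v0^2 * sin(2*theta) / g = 124^2 * sin(2*41°) / 9.81 = 1552 m

1552 m


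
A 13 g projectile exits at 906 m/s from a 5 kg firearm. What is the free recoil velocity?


v_recoil = m_p * v_p / m_gun = 0.013 * 906 / 5 = 2.356 m/s

2.356 m/s


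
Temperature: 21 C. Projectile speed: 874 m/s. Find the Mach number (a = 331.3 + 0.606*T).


a = 331.3 + 0.606*(21) = 344.026 m/s
M = v/a = 874/344.026 = 2.541

2.541


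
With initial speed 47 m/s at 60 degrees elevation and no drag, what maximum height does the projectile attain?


H = (v0*sin(theta))^2 / (2g) = (47*sin(60°))^2 / (2*9.81) = 84.44 m

84.44 m


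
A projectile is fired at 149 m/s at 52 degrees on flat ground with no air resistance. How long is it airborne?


T = 2*v0*sin(theta)/g = 2*149*sin(52°)/9.81 = 23.94 s

23.94 s


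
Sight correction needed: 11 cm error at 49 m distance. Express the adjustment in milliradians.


1 mrad subtends 1 cm per 10 m of range, so adj = error_cm / (dist_m / 10) = 11 / (49/10) = 2.245 mrad

2.245 mrad


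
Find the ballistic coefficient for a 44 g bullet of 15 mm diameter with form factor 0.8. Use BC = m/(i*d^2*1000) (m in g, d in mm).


BC = m/(i*d^2*1000) = 44/(0.8 * 15^2 * 1000) = 0.0002444

0.0002444


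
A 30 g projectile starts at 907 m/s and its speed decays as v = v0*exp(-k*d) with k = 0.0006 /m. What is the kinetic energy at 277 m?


v = v0*exp(-k*d) = 907*exp(-0.0006*277) = 768.117 m/s
E = 0.5*m*v^2 = 0.5*0.03*768.117^2 = 8850 J

8850 J


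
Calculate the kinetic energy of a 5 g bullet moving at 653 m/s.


E = 0.5*m*v^2 = 0.5*0.005*653^2 = 1066 J

1066 J


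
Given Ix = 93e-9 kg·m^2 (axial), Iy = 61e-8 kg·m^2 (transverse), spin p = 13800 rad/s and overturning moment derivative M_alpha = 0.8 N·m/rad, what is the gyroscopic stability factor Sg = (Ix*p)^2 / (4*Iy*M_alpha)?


Sg = Ix^2 * p^2 / (4 * Iy * M_alpha) = (93e-9)^2 * 13800^2 / (4 * 61e-8 * 0.8) = 0.8438

0.8438


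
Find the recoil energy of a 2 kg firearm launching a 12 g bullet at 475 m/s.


v_r = m_p*v_p/m_gun = 0.012*475/2 = 2.85 m/s, E_r = 0.5*m_gun*v_r^2 = 0.5*2*2.85^2 = 8.123 J

8.123 J


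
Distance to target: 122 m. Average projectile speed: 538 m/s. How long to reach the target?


t = d/v = 122/538 = 0.2268 s

0.2268 s


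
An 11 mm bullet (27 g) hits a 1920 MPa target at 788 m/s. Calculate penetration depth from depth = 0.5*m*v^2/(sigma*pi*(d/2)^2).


A = pi*(d/2)^2 = pi*(11/2)^2 = 95.0332 mm^2
E = 0.5*m*v^2 = 0.5*0.027*788^2 = 8382.74 J
depth = E/(sigma*A) = 8382.74 J / (1920 MPa * 95.0332 mm^2) = 8382.74/(1920 * 95.0332) m = 0.045942 m ≈ 45.94 mm

45.94 mm


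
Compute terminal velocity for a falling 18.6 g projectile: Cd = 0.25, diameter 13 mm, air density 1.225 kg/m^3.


A = pi*(d/2)^2 = pi*(13/2000)^2 = 1.32732e-04 m^2
vt = sqrt(2mg/(Cd*rho*A)) = sqrt(2*0.0186*9.81/(0.25 * 1.225 * 1.32732e-04)) = 94.75 m/s

94.75 m/s


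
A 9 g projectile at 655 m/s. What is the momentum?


p = m*v = 0.009*655 = 5.895 kg·m/s

5.895 kg·m/s


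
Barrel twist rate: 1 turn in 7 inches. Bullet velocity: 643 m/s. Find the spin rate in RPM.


twist_m = 7*0.0254 = 0.1778 m
spin = v/twist = 643/0.1778 = 3616.423 rev/s
RPM = spin*60 = 3616.423*60 ≈ 216985 RPM

216985 RPM


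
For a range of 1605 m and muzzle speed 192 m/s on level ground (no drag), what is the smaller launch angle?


sin(2*theta) = R*g/v0^2 = 1605*9.81/192^2 = 0.427112, theta = arcsin(0.427112)/2 = 12.64°

12.64 degrees


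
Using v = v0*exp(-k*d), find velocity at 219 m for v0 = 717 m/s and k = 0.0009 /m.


v = v0*exp(-k*d) = 717*exp(-0.0009*219) = 588.7 m/s

588.7 m/s


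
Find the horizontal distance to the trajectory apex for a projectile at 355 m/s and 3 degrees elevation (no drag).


R = v0^2*sin(2*theta)/g = 355^2*sin(2*3°)/9.81 = 1342.83 m
apex_dist = R/2 = 1342.83/2 = 671.4 m

671.4 m


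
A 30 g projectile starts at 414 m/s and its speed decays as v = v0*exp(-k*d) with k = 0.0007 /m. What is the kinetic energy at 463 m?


v = v0*exp(-k*d) = 414*exp(-0.0007*463) = 299.396 m/s
E = 0.5*m*v^2 = 0.5*0.03*299.396^2 = 1345 J

1345 J


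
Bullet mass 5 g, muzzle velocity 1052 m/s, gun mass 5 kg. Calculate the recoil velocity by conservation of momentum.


v_recoil = m_p * v_p / m_gun = 0.005 * 1052 / 5 = 1.052 m/s

1.052 m/s


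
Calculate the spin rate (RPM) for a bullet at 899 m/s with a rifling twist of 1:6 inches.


twist_m = 6*0.0254 = 0.1524 m
spin = v/twist = 899/0.1524 = 5898.95 rev/s
RPM = spin*60 = 5898.95*60 ≈ 353937 RPM

353937 RPM


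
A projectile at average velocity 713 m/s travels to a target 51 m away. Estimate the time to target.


t = d/v = 51/713 = 0.07153 s

0.07153 s


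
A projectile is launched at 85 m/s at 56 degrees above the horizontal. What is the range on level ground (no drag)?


R = v0^2 * sin(2*theta) / g = 85^2 * sin(2*56°) / 9.81 = 682.9 m

682.9 m


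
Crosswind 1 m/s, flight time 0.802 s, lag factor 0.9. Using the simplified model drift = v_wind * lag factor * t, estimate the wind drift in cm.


drift = v_wind * lag * t = 1 * 0.9 * 0.802 = 0.7218 m ≈ 72.18 cm

72.18 cm


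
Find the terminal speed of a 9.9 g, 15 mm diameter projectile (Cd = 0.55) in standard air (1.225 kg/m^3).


A = pi*(d/2)^2 = pi*(15/2000)^2 = 1.76715e-04 m^2
vt = sqrt(2mg/(Cd*rho*A)) = sqrt(2*0.0099*9.81/(0.55 * 1.225 * 1.76715e-04)) = 40.39 m/s

40.39 m/s


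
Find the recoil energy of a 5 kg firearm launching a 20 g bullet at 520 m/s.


v_r = m_p*v_p/m_gun = 0.02*520/5 = 2.08 m/s, E_r = 0.5*m_gun*v_r^2 = 0.5*5*2.08^2 = 10.82 J

10.82 J


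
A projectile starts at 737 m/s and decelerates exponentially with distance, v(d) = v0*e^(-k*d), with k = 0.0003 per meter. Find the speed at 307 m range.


v = v0*exp(-k*d) = 737*exp(-0.0003*307) = 672.2 m/s

672.2 m/s


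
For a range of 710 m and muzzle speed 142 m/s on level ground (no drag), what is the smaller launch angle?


sin(2*theta) = R*g/v0^2 = 710*9.81/142^2 = 0.345423, theta = arcsin(0.345423)/2 = 10.1°

10.1 degrees


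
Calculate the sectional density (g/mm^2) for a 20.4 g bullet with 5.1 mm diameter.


SD = m/d^2 = 20.4/5.1^2 = 0.7843 g/mm^2

0.7843 g/mm^2


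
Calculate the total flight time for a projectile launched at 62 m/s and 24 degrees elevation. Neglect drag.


T = 2*v0*sin(theta)/g = 2*62*sin(24°)/9.81 = 5.141 s

5.141 s


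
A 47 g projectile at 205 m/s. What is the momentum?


p = m*v = 0.047*205 = 9.635 kg·m/s

9.635 kg·m/s


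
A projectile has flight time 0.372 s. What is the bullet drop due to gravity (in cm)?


drop = 0.5*g*t^2 = 0.5*9.81*0.372^2 = 0.678774 m ≈ 67.88 cm

67.88 cm


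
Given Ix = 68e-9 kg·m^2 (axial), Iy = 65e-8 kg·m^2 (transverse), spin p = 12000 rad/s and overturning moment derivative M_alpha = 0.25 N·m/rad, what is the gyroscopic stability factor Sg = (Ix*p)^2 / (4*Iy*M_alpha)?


Sg = Ix^2 * p^2 / (4 * Iy * M_alpha) = (68e-9)^2 * 12000^2 / (4 * 65e-8 * 0.25) = 1.024

1.024


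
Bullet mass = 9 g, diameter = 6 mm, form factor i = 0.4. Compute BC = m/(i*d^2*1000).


BC = m/(i*d^2*1000) = 9/(0.4 * 6^2 * 1000) = 0.000625

0.000625


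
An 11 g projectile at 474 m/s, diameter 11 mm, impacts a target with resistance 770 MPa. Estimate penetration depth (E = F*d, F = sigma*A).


A = pi*(d/2)^2 = pi*(11/2)^2 = 95.0332 mm^2
E = 0.5*m*v^2 = 0.5*0.011*474^2 = 1235.72 J
depth = E/(sigma*A) = 1235.72 J / (770 MPa * 95.0332 mm^2) = 1235.72/(770 * 95.0332) m = 0.016887 m ≈ 16.89 mm

16.89 mm


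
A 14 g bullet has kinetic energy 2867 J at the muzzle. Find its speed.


v = sqrt(2*E/m) = sqrt(2*2867/0.014) = 640 m/s

640 m/s


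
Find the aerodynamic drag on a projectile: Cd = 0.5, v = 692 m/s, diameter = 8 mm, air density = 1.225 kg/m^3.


A = pi*(d/2)^2 = pi*(8/2000)^2 = 5.02655e-05 m^2
Fd = 0.5*Cd*rho*A*v^2 = 0.5*0.5*1.225*5.02655e-05*692^2 = 7.372 N

7.372 N
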